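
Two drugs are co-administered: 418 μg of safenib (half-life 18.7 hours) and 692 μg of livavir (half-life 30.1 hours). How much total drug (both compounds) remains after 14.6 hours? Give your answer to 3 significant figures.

safenib: 418 × (1/2)^(14.6/18.7) = 418 × (1/2)^0.78075 ≈ 243.3 μg.
livavir: 692 × (1/2)^(14.6/30.1) = 692 × (1/2)^0.48505 ≈ 494.41 μg.
Total = 243.3 + 494.41 ≈ 737.72 μg.

738 μg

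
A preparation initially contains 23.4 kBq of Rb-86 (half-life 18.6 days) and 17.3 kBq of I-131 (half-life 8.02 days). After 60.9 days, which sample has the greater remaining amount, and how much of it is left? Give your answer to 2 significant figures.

Rb-86, 2.4 kBq

Rb-86: 23.4 × (1/2)^3.2742 ≈ 2.4187 kBq.
I-131: 17.3 × (1/2)^7.5935 ≈ 0.089572 kBq.
Rb-86 has more remaining, at ≈ 2.4187 kBq.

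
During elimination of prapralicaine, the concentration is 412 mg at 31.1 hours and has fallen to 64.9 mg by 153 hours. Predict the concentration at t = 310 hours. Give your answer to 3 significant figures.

6.00 mg

Over Δt = 153 − 31.1 = 121.9 hours, the level fell by a factor of 412/64.9 ≈ 6.3482.
n = log₂(6.3482) ≈ 2.6664 half-lives, so t½ = 121.9/2.6664 ≈ 45.718 hours.
From t = 153 to t = 310: 64.9 × (1/2)^((310−153)/45.718) ≈ 6.0045 mg.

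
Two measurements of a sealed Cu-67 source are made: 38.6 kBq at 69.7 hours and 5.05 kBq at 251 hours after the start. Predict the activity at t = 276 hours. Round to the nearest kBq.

4 kBq

Over Δt = 251 − 69.7 = 181.3 hours, the level fell by a factor of 38.6/5.05 ≈ 7.6436.
n = log₂(7.6436) ≈ 2.9342 half-lives, so t½ = 181.3/2.9342 ≈ 61.788 hours.
From t = 251 to t = 276: 5.05 × (1/2)^((276−251)/61.788) ≈ 3.815 kBq.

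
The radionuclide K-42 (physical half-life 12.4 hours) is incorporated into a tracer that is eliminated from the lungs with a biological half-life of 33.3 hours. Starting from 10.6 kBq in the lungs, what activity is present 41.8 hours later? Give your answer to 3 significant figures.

0.429 kBq

1/t_eff = 1/t_phys + 1/t_biol = 1/12.4 + 1/33.3 = 0.11068 per hour.
t_eff = 12.4 × 33.3 / (12.4 + 33.3) ≈ 9.0354 hours.
Remaining = 10.6 × (1/2)^(41.8/9.0354) = 10.6 × (1/2)^4.6262 ≈ 0.42921 kBq.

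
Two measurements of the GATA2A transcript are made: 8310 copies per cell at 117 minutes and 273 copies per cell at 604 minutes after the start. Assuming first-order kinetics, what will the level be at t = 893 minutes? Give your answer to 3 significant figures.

Over Δt = 604 − 117 = 487 minutes, the level fell by a factor of 8310/273 ≈ 30.44.
n = log₂(30.44) ≈ 4.9279 half-lives, so t½ = 487/4.9279 ≈ 98.826 minutes.
From t = 604 to t = 893: 273 × (1/2)^((893−604)/98.826) ≈ 35.962 copies per cell.

36.0 copies per cell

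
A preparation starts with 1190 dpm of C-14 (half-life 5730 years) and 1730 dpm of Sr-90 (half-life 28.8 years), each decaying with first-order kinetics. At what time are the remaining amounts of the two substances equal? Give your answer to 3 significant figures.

Set 1190·(1/2)^(t/5730) = 1730·(1/2)^(t/28.8).
Taking log₂: log₂(1190/1730) = t·(1/5730 − 1/28.8).
log₂(0.68786) = -0.53981; 1/5730 − 1/28.8 = -0.034548.
t = -0.53981 / -0.034548 ≈ 15.625 years.

15.6 years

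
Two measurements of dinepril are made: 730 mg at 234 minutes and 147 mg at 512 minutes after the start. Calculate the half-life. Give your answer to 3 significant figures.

Over Δt = 512 − 234 = 278 minutes, the level fell by a factor of 730/147 ≈ 4.966.
n = log₂(4.966) ≈ 2.3121 half-lives, so t½ = 278/2.3121 ≈ 120.24 minutes.

120 minutes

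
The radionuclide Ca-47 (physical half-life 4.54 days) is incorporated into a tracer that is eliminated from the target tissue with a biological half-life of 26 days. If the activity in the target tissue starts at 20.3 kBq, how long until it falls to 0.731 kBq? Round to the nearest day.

19 days

1/t_eff = 1/t_phys + 1/t_biol = 1/4.54 + 1/26 = 0.25873 per day.
t_eff = 4.54 × 26 / (4.54 + 26) ≈ 3.8651 days.
n = log₂(20.3/0.731) ≈ 4.7955; t = 4.7955 × 3.8651 ≈ 18.535 days.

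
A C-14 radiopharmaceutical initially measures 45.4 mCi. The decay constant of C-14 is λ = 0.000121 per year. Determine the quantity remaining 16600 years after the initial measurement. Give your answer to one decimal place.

t½ = ln 2 / λ = 0.69315 / 0.000121 ≈ 5728.5 years.
Number of half-lives: n = 16600/5728.5 ≈ 2.8978.
Remaining = 45.4 × (1/2)^2.8978 = 45.4 × 0.13418 ≈ 6.0916 mCi.

6.1 mCi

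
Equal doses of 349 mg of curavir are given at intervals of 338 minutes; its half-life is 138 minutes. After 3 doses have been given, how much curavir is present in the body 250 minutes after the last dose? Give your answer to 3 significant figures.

The 3 doses were given 926, 588, 250 minutes ago.
Total = 349·(1/2)^(926/138) + 349·(1/2)^(588/138) + 349·(1/2)^(250/138)
      = 3.3333 + 18.204 + 99.422 ≈ 120.96 mg.

121 mg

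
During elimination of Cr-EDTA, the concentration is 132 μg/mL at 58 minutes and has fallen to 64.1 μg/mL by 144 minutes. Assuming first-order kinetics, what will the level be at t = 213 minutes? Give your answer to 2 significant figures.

36 μg/mL

Over Δt = 144 − 58 = 86 minutes, the level fell by a factor of 132/64.1 ≈ 2.0593.
n = log₂(2.0593) ≈ 1.0421 half-lives, so t½ = 86/1.0421 ≈ 82.522 minutes.
From t = 144 to t = 213: 64.1 × (1/2)^((213−144)/82.522) ≈ 35.905 μg/mL.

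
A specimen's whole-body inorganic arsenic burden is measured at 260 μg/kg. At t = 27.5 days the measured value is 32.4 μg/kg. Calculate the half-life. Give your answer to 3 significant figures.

9.15 days

A/A₀ = 32.4/260 ≈ 0.12462.
n = log₂(8.0247) ≈ 3.0044 half-lives elapsed in 27.5 days.
t½ = 27.5/3.0044 ≈ 9.1531 days.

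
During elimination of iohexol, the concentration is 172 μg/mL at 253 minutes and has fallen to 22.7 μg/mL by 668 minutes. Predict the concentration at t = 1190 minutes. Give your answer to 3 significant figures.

1.78 μg/mL

Over Δt = 668 − 253 = 415 minutes, the level fell by a factor of 172/22.7 ≈ 7.5771.
n = log₂(7.5771) ≈ 2.9216 half-lives, so t½ = 415/2.9216 ≈ 142.04 minutes.
From t = 668 to t = 1190: 22.7 × (1/2)^((1190−668)/142.04) ≈ 1.7773 μg/mL.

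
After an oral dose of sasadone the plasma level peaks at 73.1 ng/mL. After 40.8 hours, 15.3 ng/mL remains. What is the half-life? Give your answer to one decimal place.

A/A₀ = 15.3/73.1 ≈ 0.2093.
n = log₂(4.7778) ≈ 2.2563 half-lives elapsed in 40.8 hours.
t½ = 40.8/2.2563 ≈ 18.082 hours.

18.1 hours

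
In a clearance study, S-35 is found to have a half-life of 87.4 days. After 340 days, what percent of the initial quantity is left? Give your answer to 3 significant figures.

n = 340/87.4 ≈ 3.8902 half-lives.
Fraction remaining = (1/2)^3.8902 ≈ 0.067444, i.e. 6.7444%.

6.74%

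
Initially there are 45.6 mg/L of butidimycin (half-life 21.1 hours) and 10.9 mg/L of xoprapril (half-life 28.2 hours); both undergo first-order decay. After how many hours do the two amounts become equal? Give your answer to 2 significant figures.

Set 45.6·(1/2)^(t/21.1) = 10.9·(1/2)^(t/28.2).
Taking log₂: log₂(45.6/10.9) = t·(1/21.1 − 1/28.2).
log₂(4.1835) = 2.0647; 1/21.1 − 1/28.2 = 0.011932.
t = 2.0647 / 0.011932 ≈ 173.03 hours.

170 hours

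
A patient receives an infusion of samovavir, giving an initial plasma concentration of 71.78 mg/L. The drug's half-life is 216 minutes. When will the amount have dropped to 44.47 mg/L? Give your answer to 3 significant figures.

Fraction remaining = 44.47/71.78 ≈ 0.61953.
n = log₂(71.78/44.47) = ln(1.6141)/ln 2 ≈ 0.69075 half-lives.
t = n × t½ = 0.69075 × 216 ≈ 149.2 minutes.

149 minutes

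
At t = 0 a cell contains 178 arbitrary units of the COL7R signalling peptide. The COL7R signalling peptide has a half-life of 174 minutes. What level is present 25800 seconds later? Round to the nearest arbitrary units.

32 arbitrary units

Convert the elapsed time: 25800 seconds = 430 minutes.
Number of half-lives: n = 430/174 ≈ 2.4713.
Remaining = 178 × (1/2)^2.4713 = 178 × 0.18033 ≈ 32.099 arbitrary units.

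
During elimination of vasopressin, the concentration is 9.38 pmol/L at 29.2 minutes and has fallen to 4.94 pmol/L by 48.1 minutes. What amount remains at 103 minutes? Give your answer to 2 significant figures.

0.77 pmol/L

Over Δt = 48.1 − 29.2 = 18.9 minutes, the level fell by a factor of 9.38/4.94 ≈ 1.8988.
n = log₂(1.8988) ≈ 0.92508 half-lives, so t½ = 18.9/0.92508 ≈ 20.431 minutes.
From t = 48.1 to t = 103: 4.94 × (1/2)^((103−48.1)/20.431) ≈ 0.76704 pmol/L.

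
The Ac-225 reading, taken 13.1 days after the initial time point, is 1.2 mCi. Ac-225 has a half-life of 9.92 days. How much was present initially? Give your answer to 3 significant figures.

3.00 mCi

Number of half-lives elapsed: n = 13.1/9.92 ≈ 1.3206.
A₀ = A × 2^n = 1.2 × 2^1.3206 = 1.2 × 2.4976 ≈ 2.9972 mCi.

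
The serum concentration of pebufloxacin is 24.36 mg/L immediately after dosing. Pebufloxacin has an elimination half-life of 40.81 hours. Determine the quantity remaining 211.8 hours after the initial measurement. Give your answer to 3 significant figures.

Number of half-lives: n = 211.8/40.81 ≈ 5.1899.
Remaining = 24.36 × (1/2)^5.1899 = 24.36 × 0.027396 ≈ 0.66736 mg/L.

0.667 mg/L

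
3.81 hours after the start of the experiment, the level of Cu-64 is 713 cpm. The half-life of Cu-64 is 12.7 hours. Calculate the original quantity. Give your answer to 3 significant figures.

878 cpm

Number of half-lives elapsed: n = 3.81/12.7 ≈ 0.3.
A₀ = A × 2^n = 713 × 2^0.3 = 713 × 1.2311 ≈ 877.81 cpm.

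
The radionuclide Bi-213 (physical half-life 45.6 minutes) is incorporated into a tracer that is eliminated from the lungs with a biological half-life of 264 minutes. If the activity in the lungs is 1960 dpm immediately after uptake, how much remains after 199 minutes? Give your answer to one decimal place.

1/t_eff = 1/t_phys + 1/t_biol = 1/45.6 + 1/264 = 0.025718 per minute.
t_eff = 45.6 × 264 / (45.6 + 264) ≈ 38.884 minutes.
Remaining = 1960 × (1/2)^(199/38.884) = 1960 × (1/2)^5.1178 ≈ 56.447 dpm.

56.4 dpm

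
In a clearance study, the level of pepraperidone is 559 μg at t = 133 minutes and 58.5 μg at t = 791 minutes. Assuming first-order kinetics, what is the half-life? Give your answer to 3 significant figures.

202 minutes

Over Δt = 791 − 133 = 658 minutes, the level fell by a factor of 559/58.5 ≈ 9.5556.
n = log₂(9.5556) ≈ 3.2563 half-lives, so t½ = 658/3.2563 ≈ 202.07 minutes.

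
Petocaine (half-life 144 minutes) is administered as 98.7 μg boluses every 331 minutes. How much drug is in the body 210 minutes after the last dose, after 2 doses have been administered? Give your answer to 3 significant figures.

The 2 doses were given 541, 210 minutes ago.
Total = 98.7·(1/2)^(541/144) + 98.7·(1/2)^(210/144)
      = 7.3007 + 35.918 ≈ 43.219 μg.

43.2 μg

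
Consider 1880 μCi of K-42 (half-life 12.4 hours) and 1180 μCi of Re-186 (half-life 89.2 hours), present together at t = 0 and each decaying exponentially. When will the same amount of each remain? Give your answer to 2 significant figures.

Set 1880·(1/2)^(t/12.4) = 1180·(1/2)^(t/89.2).
Taking log₂: log₂(1880/1180) = t·(1/12.4 − 1/89.2).
log₂(1.5932) = 0.67195; 1/12.4 − 1/89.2 = 0.069434.
t = 0.67195 / 0.069434 ≈ 9.6774 hours.

9.7 hours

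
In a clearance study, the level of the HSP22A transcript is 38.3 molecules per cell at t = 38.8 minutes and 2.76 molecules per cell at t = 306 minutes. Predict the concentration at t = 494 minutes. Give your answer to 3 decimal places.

Over Δt = 306 − 38.8 = 267.2 minutes, the level fell by a factor of 38.3/2.76 ≈ 13.877.
n = log₂(13.877) ≈ 3.7946 half-lives, so t½ = 267.2/3.7946 ≈ 70.416 minutes.
From t = 306 to t = 494: 2.76 × (1/2)^((494−306)/70.416) ≈ 0.43371 molecules per cell.

0.434 molecules per cell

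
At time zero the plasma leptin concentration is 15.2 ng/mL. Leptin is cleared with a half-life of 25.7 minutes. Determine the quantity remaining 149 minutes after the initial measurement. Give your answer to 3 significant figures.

Number of half-lives: n = 149/25.7 ≈ 5.7977.
Remaining = 15.2 × (1/2)^5.7977 = 15.2 × 0.017977 ≈ 0.27326 ng/mL.

0.273 ng/mL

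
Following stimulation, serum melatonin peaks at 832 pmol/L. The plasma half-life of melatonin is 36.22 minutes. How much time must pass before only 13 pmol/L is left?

217.32 minutes

13/832 = 1/64, so 6 half-lives have elapsed.
t = 6 × 36.22 = 217.32 minutes.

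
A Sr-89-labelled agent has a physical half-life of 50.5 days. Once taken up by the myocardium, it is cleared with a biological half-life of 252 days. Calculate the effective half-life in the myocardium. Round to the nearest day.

1/t_eff = 1/t_phys + 1/t_biol = 1/50.5 + 1/252 = 0.02377 per day.
t_eff = 50.5 × 252 / (50.5 + 252) ≈ 42.069 days.

42 days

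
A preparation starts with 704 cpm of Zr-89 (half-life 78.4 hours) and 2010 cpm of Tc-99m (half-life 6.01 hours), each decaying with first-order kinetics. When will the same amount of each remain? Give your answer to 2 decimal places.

Set 704·(1/2)^(t/78.4) = 2010·(1/2)^(t/6.01).
Taking log₂: log₂(704/2010) = t·(1/78.4 − 1/6.01).
log₂(0.35025) = -1.5135; 1/78.4 − 1/6.01 = -0.15363.
t = -1.5135 / -0.15363 ≈ 9.8516 hours.

9.85 hours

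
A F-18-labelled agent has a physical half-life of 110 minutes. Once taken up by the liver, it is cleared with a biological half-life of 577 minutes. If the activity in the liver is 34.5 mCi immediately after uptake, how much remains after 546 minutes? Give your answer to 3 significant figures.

0.574 mCi

1/t_eff = 1/t_phys + 1/t_biol = 1/110 + 1/577 = 0.010824 per minute.
t_eff = 110 × 577 / (110 + 577) ≈ 92.387 minutes.
Remaining = 34.5 × (1/2)^(546/92.387) = 34.5 × (1/2)^5.9099 ≈ 0.5738 mCi.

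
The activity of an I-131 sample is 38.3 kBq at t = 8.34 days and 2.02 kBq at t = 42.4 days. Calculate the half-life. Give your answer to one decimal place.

Over Δt = 42.4 − 8.34 = 34.06 days, the level fell by a factor of 38.3/2.02 ≈ 18.96.
n = log₂(18.96) ≈ 4.2449 half-lives, so t½ = 34.06/4.2449 ≈ 8.0237 days.

8.0 days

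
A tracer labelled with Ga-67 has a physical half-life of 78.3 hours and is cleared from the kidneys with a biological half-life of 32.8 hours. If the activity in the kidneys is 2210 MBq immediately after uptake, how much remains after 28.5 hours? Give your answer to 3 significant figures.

940 MBq

1/t_eff = 1/t_phys + 1/t_biol = 1/78.3 + 1/32.8 = 0.043259 per hour.
t_eff = 78.3 × 32.8 / (78.3 + 32.8) ≈ 23.116 hours.
Remaining = 2210 × (1/2)^(28.5/23.116) = 2210 × (1/2)^1.2329 ≈ 940.28 MBq.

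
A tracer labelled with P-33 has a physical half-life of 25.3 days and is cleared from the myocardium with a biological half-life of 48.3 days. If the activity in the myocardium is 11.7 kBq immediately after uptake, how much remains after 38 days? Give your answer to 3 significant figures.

2.39 kBq

1/t_eff = 1/t_phys + 1/t_biol = 1/25.3 + 1/48.3 = 0.06023 per day.
t_eff = 25.3 × 48.3 / (25.3 + 48.3) ≈ 16.603 days.
Remaining = 11.7 × (1/2)^(38/16.603) = 11.7 × (1/2)^2.2887 ≈ 2.3945 kBq.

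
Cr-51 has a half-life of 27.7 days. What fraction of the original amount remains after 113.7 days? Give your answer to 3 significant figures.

n = 113.7/27.7 ≈ 4.1047 half-lives.
Fraction remaining = (1/2)^4.1047 ≈ 0.058125.

0.0581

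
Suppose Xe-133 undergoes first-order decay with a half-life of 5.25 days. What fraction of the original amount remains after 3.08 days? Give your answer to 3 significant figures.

0.666

n = 3.08/5.25 ≈ 0.58667 half-lives.
Fraction remaining = (1/2)^0.58667 ≈ 0.66588.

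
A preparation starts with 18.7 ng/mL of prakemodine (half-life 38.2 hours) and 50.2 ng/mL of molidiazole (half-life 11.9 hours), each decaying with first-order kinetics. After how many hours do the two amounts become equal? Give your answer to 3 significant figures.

Set 18.7·(1/2)^(t/38.2) = 50.2·(1/2)^(t/11.9).
Taking log₂: log₂(18.7/50.2) = t·(1/38.2 − 1/11.9).
log₂(0.37251) = -1.4246; 1/38.2 − 1/11.9 = -0.057856.
t = -1.4246 / -0.057856 ≈ 24.624 hours.

24.6 hours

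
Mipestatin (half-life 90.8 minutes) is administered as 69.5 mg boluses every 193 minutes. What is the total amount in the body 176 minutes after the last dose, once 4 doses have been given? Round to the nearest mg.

The 4 doses were given 755, 562, 369, 176 minutes ago.
Total = 69.5·(1/2)^(755/90.8) + 69.5·(1/2)^(562/90.8) + 69.5·(1/2)^(369/90.8) + 69.5·(1/2)^(176/90.8)
      = 0.21824 + 0.95232 + 4.1556 + 18.134 ≈ 23.46 mg.

23 mg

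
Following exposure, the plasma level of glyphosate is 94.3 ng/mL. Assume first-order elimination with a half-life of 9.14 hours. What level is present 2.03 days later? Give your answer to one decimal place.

2.3 ng/mL

Convert the elapsed time: 2.03 days = 48.72 hours.
Number of half-lives: n = 48.72/9.14 ≈ 5.3304.
Remaining = 94.3 × (1/2)^5.3304 = 94.3 × 0.024853 ≈ 2.3437 ng/mL.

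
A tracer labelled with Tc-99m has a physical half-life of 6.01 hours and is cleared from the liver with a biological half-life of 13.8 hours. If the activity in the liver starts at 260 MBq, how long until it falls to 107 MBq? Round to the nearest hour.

5 hours

1/t_eff = 1/t_phys + 1/t_biol = 1/6.01 + 1/13.8 = 0.23885 per hour.
t_eff = 6.01 × 13.8 / (6.01 + 13.8) ≈ 4.1867 hours.
n = log₂(260/107) ≈ 1.2809; t = 1.2809 × 4.1867 ≈ 5.3627 hours.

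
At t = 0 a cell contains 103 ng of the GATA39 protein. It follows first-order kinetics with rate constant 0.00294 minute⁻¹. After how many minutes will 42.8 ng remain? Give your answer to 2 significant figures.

t½ = ln 2 / λ = 0.69315 / 0.00294 ≈ 235.76 minutes.
Fraction remaining = 42.8/103 ≈ 0.41553.
n = log₂(103/42.8) = ln(2.4065)/ln 2 ≈ 1.267 half-lives.
t = n × t½ = 1.267 × 235.76 ≈ 298.7 minutes.

300 minutes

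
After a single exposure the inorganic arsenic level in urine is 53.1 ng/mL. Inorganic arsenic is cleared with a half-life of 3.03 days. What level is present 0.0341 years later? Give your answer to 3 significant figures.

3.08 ng/mL

Convert the elapsed time: 0.0341 years = 12.4465 days.
Number of half-lives: n = 12.4465/3.03 ≈ 4.1078.
Remaining = 53.1 × (1/2)^4.1078 = 53.1 × 0.058002 ≈ 3.0799 ng/mL.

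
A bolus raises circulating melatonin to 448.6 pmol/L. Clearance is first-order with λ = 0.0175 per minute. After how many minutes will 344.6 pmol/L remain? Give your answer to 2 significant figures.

t½ = ln 2 / λ = 0.69315 / 0.0175 ≈ 39.608 minutes.
Fraction remaining = 344.6/448.6 ≈ 0.76817.
n = log₂(448.6/344.6) = ln(1.3018)/ln 2 ≈ 0.38051 half-lives.
t = n × t½ = 0.38051 × 39.608 ≈ 15.071 minutes.

15 minutes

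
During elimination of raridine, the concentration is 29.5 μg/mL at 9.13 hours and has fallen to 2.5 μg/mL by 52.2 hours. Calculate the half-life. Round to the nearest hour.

Over Δt = 52.2 − 9.13 = 43.07 hours, the level fell by a factor of 29.5/2.5 ≈ 11.8.
n = log₂(11.8) ≈ 3.5607 half-lives, so t½ = 43.07/3.5607 ≈ 12.096 hours.

12 hours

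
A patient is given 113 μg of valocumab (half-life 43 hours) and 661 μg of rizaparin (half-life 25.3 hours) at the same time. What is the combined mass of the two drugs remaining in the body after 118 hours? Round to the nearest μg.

43 μg

valocumab: 113 × (1/2)^(118/43) = 113 × (1/2)^2.7442 ≈ 16.865 μg.
rizaparin: 661 × (1/2)^(118/25.3) = 661 × (1/2)^4.664 ≈ 26.073 μg.
Total = 16.865 + 26.073 ≈ 42.938 μg.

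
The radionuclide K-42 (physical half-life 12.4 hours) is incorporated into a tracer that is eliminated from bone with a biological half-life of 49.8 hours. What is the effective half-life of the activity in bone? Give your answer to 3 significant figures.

1/t_eff = 1/t_phys + 1/t_biol = 1/12.4 + 1/49.8 = 0.10073 per hour.
t_eff = 12.4 × 49.8 / (12.4 + 49.8) ≈ 9.928 hours.

9.93 hours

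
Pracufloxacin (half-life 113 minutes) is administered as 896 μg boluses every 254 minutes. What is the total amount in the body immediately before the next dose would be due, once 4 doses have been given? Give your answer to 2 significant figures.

240 μg

The 4 doses were given 1016, 762, 508, 254 minutes ago.
Total = 896·(1/2)^(1016/113) + 896·(1/2)^(762/113) + 896·(1/2)^(508/113) + 896·(1/2)^(254/113)
      = 1.7608 + 8.3628 + 39.72 + 188.65 ≈ 238.49 μg.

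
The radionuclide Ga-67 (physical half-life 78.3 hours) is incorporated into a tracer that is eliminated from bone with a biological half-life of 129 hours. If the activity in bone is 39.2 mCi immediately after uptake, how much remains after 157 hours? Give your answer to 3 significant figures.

1/t_eff = 1/t_phys + 1/t_biol = 1/78.3 + 1/129 = 0.020523 per hour.
t_eff = 78.3 × 129 / (78.3 + 129) ≈ 48.725 hours.
Remaining = 39.2 × (1/2)^(157/48.725) = 39.2 × (1/2)^3.2222 ≈ 4.2007 mCi.

4.20 mCi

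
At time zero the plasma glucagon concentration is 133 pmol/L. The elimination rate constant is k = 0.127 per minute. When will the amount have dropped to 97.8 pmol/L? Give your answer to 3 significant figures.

2.42 minutes

t½ = ln 2 / k = 0.69315 / 0.127 ≈ 5.4579 minutes.
Fraction remaining = 97.8/133 ≈ 0.73534.
n = log₂(133/97.8) = ln(1.3599)/ln 2 ≈ 0.44352 half-lives.
t = n × t½ = 0.44352 × 5.4579 ≈ 2.4207 minutes.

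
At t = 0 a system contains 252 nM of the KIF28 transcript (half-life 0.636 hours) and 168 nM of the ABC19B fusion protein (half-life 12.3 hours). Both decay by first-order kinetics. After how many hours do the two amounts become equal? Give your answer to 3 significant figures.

0.392 hours

Set 252·(1/2)^(t/0.636) = 168·(1/2)^(t/12.3).
Taking log₂: log₂(252/168) = t·(1/0.636 − 1/12.3).
log₂(1.5) = 0.58496; 1/0.636 − 1/12.3 = 1.491.
t = 0.58496 / 1.491 ≈ 0.39232 hours.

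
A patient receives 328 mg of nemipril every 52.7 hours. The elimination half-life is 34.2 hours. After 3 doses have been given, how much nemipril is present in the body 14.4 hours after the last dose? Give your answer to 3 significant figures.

The 3 doses were given 119.8, 67.1, 14.4 hours ago.
Total = 328·(1/2)^(119.8/34.2) + 328·(1/2)^(67.1/34.2) + 328·(1/2)^(14.4/34.2)
      = 28.933 + 84.189 + 244.98 ≈ 358.1 mg.

358 mg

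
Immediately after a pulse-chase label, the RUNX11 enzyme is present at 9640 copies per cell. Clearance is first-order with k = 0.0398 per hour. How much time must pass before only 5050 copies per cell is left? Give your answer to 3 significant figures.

t½ = ln 2 / k = 0.69315 / 0.0398 ≈ 17.416 hours.
Fraction remaining = 5050/9640 ≈ 0.52386.
n = log₂(9640/5050) = ln(1.9089)/ln 2 ≈ 0.93275 half-lives.
t = n × t½ = 0.93275 × 17.416 ≈ 16.245 hours.

16.2 hours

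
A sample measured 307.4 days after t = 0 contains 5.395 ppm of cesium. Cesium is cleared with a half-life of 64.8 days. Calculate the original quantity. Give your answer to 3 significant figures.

145 ppm

Number of half-lives elapsed: n = 307.4/64.8 ≈ 4.7438.
A₀ = A × 2^n = 5.395 × 2^4.7438 = 5.395 × 26.794 ≈ 144.55 ppm.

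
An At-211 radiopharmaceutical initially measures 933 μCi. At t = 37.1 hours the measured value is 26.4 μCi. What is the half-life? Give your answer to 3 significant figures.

A/A₀ = 26.4/933 ≈ 0.028296.
n = log₂(35.341) ≈ 5.1433 half-lives elapsed in 37.1 hours.
t½ = 37.1/5.1433 ≈ 7.2133 hours.

7.21 hours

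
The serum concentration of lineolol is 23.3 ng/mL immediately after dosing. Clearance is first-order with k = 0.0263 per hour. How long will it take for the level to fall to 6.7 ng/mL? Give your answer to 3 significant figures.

t½ = ln 2 / k = 0.69315 / 0.0263 ≈ 26.355 hours.
Fraction remaining = 6.7/23.3 ≈ 0.28755.
n = log₂(23.3/6.7) = ln(3.4776)/ln 2 ≈ 1.7981 half-lives.
t = n × t½ = 1.7981 × 26.355 ≈ 47.39 hours.

47.4 hours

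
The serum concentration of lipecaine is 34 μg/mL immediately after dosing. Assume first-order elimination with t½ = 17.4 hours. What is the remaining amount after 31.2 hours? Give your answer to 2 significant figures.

9.8 μg/mL

Number of half-lives: n = 31.2/17.4 ≈ 1.7931.
Remaining = 34 × (1/2)^1.7931 = 34 × 0.28855 ≈ 9.8107 μg/mL.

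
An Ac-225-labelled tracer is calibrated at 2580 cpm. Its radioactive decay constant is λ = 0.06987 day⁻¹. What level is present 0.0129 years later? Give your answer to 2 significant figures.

t½ = ln 2 / λ = 0.69315 / 0.06987 ≈ 9.9205 days.
Convert the elapsed time: 0.0129 years = 4.7085 days.
Number of half-lives: n = 4.7085/9.9205 ≈ 0.47462.
Remaining = 2580 × (1/2)^0.47462 = 2580 × 0.71966 ≈ 1856.7 cpm.

1900 cpm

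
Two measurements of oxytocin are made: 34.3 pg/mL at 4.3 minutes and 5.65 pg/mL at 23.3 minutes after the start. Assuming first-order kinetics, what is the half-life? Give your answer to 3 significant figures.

Over Δt = 23.3 − 4.3 = 19 minutes, the level fell by a factor of 34.3/5.65 ≈ 6.0708.
n = log₂(6.0708) ≈ 2.6019 half-lives, so t½ = 19/2.6019 ≈ 7.3024 minutes.

7.30 minutes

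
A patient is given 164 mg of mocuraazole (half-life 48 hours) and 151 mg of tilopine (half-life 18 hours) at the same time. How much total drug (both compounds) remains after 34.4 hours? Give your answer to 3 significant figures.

140 mg

mocuraazole: 164 × (1/2)^(34.4/48) = 164 × (1/2)^0.71667 ≈ 99.794 mg.
tilopine: 151 × (1/2)^(34.4/18) = 151 × (1/2)^1.9111 ≈ 40.149 mg.
Total = 99.794 + 40.149 ≈ 139.94 mg.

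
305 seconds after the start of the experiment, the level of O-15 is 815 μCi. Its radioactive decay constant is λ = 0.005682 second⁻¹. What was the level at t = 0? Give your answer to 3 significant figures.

4610 μCi

t½ = ln 2 / λ = 0.69315 / 0.005682 ≈ 121.99 seconds.
Number of half-lives elapsed: n = 305/121.99 ≈ 2.5002.
A₀ = A × 2^n = 815 × 2^2.5002 = 815 × 5.6577 ≈ 4611 μCi.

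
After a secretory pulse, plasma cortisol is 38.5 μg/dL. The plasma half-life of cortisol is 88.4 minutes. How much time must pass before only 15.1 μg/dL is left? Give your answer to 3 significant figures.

Fraction remaining = 15.1/38.5 ≈ 0.39221.
n = log₂(38.5/15.1) = ln(2.5497)/ln 2 ≈ 1.3503 half-lives.
t = n × t½ = 1.3503 × 88.4 ≈ 119.37 minutes.

119 minutes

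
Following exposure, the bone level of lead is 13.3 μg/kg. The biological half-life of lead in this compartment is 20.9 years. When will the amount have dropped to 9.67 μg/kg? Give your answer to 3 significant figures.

Fraction remaining = 9.67/13.3 ≈ 0.72707.
n = log₂(13.3/9.67) = ln(1.3754)/ln 2 ≈ 0.45984 half-lives.
t = n × t½ = 0.45984 × 20.9 ≈ 9.6106 years.

9.61 years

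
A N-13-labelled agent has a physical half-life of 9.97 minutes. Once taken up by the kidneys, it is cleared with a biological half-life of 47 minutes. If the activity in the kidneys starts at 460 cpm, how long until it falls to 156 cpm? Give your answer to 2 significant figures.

13 minutes

1/t_eff = 1/t_phys + 1/t_biol = 1/9.97 + 1/47 = 0.12158 per minute.
t_eff = 9.97 × 47 / (9.97 + 47) ≈ 8.2252 minutes.
n = log₂(460/156) ≈ 1.5601; t = 1.5601 × 8.2252 ≈ 12.832 minutes.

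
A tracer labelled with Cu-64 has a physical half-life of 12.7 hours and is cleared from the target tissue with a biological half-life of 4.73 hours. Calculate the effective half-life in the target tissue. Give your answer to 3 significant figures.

1/t_eff = 1/t_phys + 1/t_biol = 1/12.7 + 1/4.73 = 0.29016 per hour.
t_eff = 12.7 × 4.73 / (12.7 + 4.73) ≈ 3.4464 hours.

3.45 hours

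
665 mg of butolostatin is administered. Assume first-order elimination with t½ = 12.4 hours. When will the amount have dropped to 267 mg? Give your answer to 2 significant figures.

16 hours

Fraction remaining = 267/665 ≈ 0.4015.
n = log₂(665/267) = ln(2.4906)/ln 2 ≈ 1.3165 half-lives.
t = n × t½ = 1.3165 × 12.4 ≈ 16.325 hours.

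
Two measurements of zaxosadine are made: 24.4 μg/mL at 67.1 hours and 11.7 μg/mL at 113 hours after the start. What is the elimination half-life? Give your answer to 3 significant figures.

43.3 hours

Over Δt = 113 − 67.1 = 45.9 hours, the level fell by a factor of 24.4/11.7 ≈ 2.0855.
n = log₂(2.0855) ≈ 1.0604 half-lives, so t½ = 45.9/1.0604 ≈ 43.287 hours.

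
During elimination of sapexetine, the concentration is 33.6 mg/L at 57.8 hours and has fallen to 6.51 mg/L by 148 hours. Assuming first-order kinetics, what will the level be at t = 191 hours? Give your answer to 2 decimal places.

Over Δt = 148 − 57.8 = 90.2 hours, the level fell by a factor of 33.6/6.51 ≈ 5.1613.
n = log₂(5.1613) ≈ 2.3677 half-lives, so t½ = 90.2/2.3677 ≈ 38.096 hours.
From t = 148 to t = 191: 6.51 × (1/2)^((191−148)/38.096) ≈ 2.9771 mg/L.

2.98 mg/L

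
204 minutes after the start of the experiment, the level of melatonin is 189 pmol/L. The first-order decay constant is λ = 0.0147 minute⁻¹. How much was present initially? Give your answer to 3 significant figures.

3790 pmol/L

t½ = ln 2 / λ = 0.69315 / 0.0147 ≈ 47.153 minutes.
Number of half-lives elapsed: n = 204/47.153 ≈ 4.3264.
A₀ = A × 2^n = 189 × 2^4.3264 = 189 × 20.061 ≈ 3791.6 pmol/L.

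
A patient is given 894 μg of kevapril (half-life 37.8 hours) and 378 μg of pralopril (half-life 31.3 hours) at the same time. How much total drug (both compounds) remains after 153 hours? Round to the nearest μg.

67 μg

kevapril: 894 × (1/2)^(153/37.8) = 894 × (1/2)^4.0476 ≈ 54.061 μg.
pralopril: 378 × (1/2)^(153/31.3) = 378 × (1/2)^4.8882 ≈ 12.764 μg.
Total = 54.061 + 12.764 ≈ 66.825 μg.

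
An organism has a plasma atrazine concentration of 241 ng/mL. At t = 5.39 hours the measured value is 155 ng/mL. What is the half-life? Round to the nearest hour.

A/A₀ = 155/241 ≈ 0.64315.
n = log₂(1.5548) ≈ 0.63676 half-lives elapsed in 5.39 hours.
t½ = 5.39/0.63676 ≈ 8.4647 hours.

8 hours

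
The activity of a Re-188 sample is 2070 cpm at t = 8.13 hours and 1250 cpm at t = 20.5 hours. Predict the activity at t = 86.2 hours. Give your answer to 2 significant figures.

Over Δt = 20.5 − 8.13 = 12.37 hours, the level fell by a factor of 2070/1250 ≈ 1.656.
n = log₂(1.656) ≈ 0.7277 half-lives, so t½ = 12.37/0.7277 ≈ 16.999 hours.
From t = 20.5 to t = 86.2: 1250 × (1/2)^((86.2−20.5)/16.999) ≈ 85.788 cpm.

86 cpm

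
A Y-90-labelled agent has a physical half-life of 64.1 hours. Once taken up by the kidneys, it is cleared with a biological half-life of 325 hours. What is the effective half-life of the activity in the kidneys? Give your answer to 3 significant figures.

53.5 hours

1/t_eff = 1/t_phys + 1/t_biol = 1/64.1 + 1/325 = 0.018678 per hour.
t_eff = 64.1 × 325 / (64.1 + 325) ≈ 53.54 hours.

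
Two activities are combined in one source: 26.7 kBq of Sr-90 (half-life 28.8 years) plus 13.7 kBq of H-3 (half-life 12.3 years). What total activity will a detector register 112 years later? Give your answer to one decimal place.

Sr-90: 26.7 × (1/2)^(112/28.8) = 26.7 × (1/2)^3.8889 ≈ 1.8023 kBq.
H-3: 13.7 × (1/2)^(112/12.3) = 13.7 × (1/2)^9.1057 ≈ 0.024868 kBq.
Total = 1.8023 + 0.024868 ≈ 1.8272 kBq.

1.8 kBq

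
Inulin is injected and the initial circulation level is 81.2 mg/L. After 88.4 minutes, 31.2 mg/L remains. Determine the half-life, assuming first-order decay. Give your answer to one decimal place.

A/A₀ = 31.2/81.2 ≈ 0.38424.
n = log₂(2.6026) ≈ 1.3799 half-lives elapsed in 88.4 minutes.
t½ = 88.4/1.3799 ≈ 64.061 minutes.

64.1 minutes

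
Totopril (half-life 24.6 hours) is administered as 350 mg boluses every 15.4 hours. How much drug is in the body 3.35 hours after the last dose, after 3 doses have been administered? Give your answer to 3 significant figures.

The 3 doses were given 34.15, 18.75, 3.35 hours ago.
Total = 350·(1/2)^(34.15/24.6) + 350·(1/2)^(18.75/24.6) + 350·(1/2)^(3.35/24.6)
      = 133.71 + 206.36 + 318.47 ≈ 658.55 mg.

659 mg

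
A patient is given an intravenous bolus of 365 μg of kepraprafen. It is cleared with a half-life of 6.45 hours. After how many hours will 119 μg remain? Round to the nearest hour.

Fraction remaining = 119/365 ≈ 0.32603.
n = log₂(365/119) = ln(3.0672)/ln 2 ≈ 1.6169 half-lives.
t = n × t½ = 1.6169 × 6.45 ≈ 10.429 hours.

10 hours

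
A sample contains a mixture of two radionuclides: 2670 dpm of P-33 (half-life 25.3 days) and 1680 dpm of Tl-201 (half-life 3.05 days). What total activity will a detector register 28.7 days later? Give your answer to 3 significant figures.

P-33: 2670 × (1/2)^(28.7/25.3) = 2670 × (1/2)^1.1344 ≈ 1216.3 dpm.
Tl-201: 1680 × (1/2)^(28.7/3.05) = 1680 × (1/2)^9.4098 ≈ 2.4698 dpm.
Total = 1216.3 + 2.4698 ≈ 1218.7 dpm.

1220 dpm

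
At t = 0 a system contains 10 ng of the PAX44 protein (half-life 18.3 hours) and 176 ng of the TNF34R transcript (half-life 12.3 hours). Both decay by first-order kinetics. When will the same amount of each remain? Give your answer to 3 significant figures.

Set 10·(1/2)^(t/18.3) = 176·(1/2)^(t/12.3).
Taking log₂: log₂(10/176) = t·(1/18.3 − 1/12.3).
log₂(0.056818) = -4.1375; 1/18.3 − 1/12.3 = -0.026656.
t = -4.1375 / -0.026656 ≈ 155.22 hours.

155 hours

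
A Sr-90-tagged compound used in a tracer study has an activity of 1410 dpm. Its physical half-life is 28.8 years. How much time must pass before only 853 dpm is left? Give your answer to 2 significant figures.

21 years

Fraction remaining = 853/1410 ≈ 0.60496.
n = log₂(1410/853) = ln(1.653)/ln 2 ≈ 0.72508 half-lives.
t = n × t½ = 0.72508 × 28.8 ≈ 20.882 years.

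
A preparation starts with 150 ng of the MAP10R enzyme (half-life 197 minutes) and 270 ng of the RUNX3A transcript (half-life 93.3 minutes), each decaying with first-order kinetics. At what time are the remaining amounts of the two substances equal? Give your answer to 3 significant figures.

Set 150·(1/2)^(t/197) = 270·(1/2)^(t/93.3).
Taking log₂: log₂(150/270) = t·(1/197 − 1/93.3).
log₂(0.55556) = -0.848; 1/197 − 1/93.3 = -0.005642.
t = -0.848 / -0.005642 ≈ 150.3 minutes.

150 minutes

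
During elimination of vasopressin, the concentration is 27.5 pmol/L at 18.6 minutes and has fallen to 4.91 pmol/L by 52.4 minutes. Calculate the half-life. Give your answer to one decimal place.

Over Δt = 52.4 − 18.6 = 33.8 minutes, the level fell by a factor of 27.5/4.91 ≈ 5.6008.
n = log₂(5.6008) ≈ 2.4856 half-lives, so t½ = 33.8/2.4856 ≈ 13.598 minutes.

13.6 minutes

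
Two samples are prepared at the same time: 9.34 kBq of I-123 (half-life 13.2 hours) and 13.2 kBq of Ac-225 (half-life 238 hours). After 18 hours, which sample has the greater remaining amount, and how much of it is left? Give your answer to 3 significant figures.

I-123: 9.34 × (1/2)^1.3636 ≈ 3.6295 kBq.
Ac-225: 13.2 × (1/2)^0.07563 ≈ 12.526 kBq.
Ac-225 has more remaining, at ≈ 12.526 kBq.

Ac-225, 12.5 kBq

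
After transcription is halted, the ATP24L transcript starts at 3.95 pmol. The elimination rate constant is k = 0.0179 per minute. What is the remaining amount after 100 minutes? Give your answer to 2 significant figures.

0.66 pmol

t½ = ln 2 / k = 0.69315 / 0.0179 ≈ 38.723 minutes.
Number of half-lives: n = 100/38.723 ≈ 2.5824.
Remaining = 3.95 × (1/2)^2.5824 = 3.95 × 0.16696 ≈ 0.65949 pmol.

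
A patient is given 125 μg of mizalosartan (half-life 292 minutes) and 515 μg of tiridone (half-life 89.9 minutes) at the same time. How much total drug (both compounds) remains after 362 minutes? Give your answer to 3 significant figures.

84.5 μg

mizalosartan: 125 × (1/2)^(362/292) = 125 × (1/2)^1.2397 ≈ 52.932 μg.
tiridone: 515 × (1/2)^(362/89.9) = 515 × (1/2)^4.0267 ≈ 31.597 μg.
Total = 52.932 + 31.597 ≈ 84.529 μg.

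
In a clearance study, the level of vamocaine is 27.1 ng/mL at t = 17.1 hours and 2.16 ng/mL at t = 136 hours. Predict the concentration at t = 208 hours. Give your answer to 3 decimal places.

Over Δt = 136 − 17.1 = 118.9 hours, the level fell by a factor of 27.1/2.16 ≈ 12.546.
n = log₂(12.546) ≈ 3.6492 half-lives, so t½ = 118.9/3.6492 ≈ 32.583 hours.
From t = 136 to t = 208: 2.16 × (1/2)^((208−136)/32.583) ≈ 0.46692 ng/mL.

0.467 ng/mL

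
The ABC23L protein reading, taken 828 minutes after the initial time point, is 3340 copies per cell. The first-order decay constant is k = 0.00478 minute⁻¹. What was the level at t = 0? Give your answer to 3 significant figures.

t½ = ln 2 / k = 0.69315 / 0.00478 ≈ 145.01 minutes.
Number of half-lives elapsed: n = 828/145.01 ≈ 5.71.
A₀ = A × 2^n = 3340 × 2^5.71 = 3340 × 52.344 ≈ 174830 copies per cell.

175000 copies per cell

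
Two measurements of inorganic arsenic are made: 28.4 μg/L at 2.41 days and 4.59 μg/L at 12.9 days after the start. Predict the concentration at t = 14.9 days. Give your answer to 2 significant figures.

Over Δt = 12.9 − 2.41 = 10.49 days, the level fell by a factor of 28.4/4.59 ≈ 6.1874.
n = log₂(6.1874) ≈ 2.6293 half-lives, so t½ = 10.49/2.6293 ≈ 3.9896 days.
From t = 12.9 to t = 14.9: 4.59 × (1/2)^((14.9−12.9)/3.9896) ≈ 3.2427 μg/L.

3.2 μg/L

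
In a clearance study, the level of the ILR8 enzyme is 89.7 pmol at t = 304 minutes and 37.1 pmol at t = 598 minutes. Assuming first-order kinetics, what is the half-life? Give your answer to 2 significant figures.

Over Δt = 598 − 304 = 294 minutes, the level fell by a factor of 89.7/37.1 ≈ 2.4178.
n = log₂(2.4178) ≈ 1.2737 half-lives, so t½ = 294/1.2737 ≈ 230.83 minutes.

230 minutes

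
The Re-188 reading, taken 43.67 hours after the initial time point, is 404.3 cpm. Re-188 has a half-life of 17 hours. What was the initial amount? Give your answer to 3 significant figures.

Number of half-lives elapsed: n = 43.67/17 ≈ 2.5688.
A₀ = A × 2^n = 404.3 × 2^2.5688 = 404.3 × 5.9333 ≈ 2398.8 cpm.

2400 cpm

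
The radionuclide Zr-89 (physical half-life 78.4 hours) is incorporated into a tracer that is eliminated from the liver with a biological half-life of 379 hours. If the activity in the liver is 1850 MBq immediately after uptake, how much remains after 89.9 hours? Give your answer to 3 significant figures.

709 MBq

1/t_eff = 1/t_phys + 1/t_biol = 1/78.4 + 1/379 = 0.015394 per hour.
t_eff = 78.4 × 379 / (78.4 + 379) ≈ 64.962 hours.
Remaining = 1850 × (1/2)^(89.9/64.962) = 1850 × (1/2)^1.3839 ≈ 708.89 MBq.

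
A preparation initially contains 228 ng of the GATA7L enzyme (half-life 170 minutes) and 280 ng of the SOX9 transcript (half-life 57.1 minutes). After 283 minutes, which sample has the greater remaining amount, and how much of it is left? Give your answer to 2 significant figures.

GATA7L enzyme, 72 ng

GATA7L enzyme: 228 × (1/2)^1.6647 ≈ 71.913 ng.
SOX9 transcript: 280 × (1/2)^4.9562 ≈ 9.0196 ng.
GATA7L enzyme has more remaining, at ≈ 71.913 ng.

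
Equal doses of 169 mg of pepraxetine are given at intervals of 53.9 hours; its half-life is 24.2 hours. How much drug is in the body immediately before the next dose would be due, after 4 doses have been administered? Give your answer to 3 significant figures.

45.8 mg

The 4 doses were given 215.6, 161.7, 107.8, 53.9 hours ago.
Total = 169·(1/2)^(215.6/24.2) + 169·(1/2)^(161.7/24.2) + 169·(1/2)^(107.8/24.2) + 169·(1/2)^(53.9/24.2)
      = 0.35155 + 1.6461 + 7.7079 + 36.092 ≈ 45.798 mg.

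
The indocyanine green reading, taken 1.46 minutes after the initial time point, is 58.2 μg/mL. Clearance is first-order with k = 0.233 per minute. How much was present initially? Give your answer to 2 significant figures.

82 μg/mL

t½ = ln 2 / k = 0.69315 / 0.233 ≈ 2.9749 minutes.
Number of half-lives elapsed: n = 1.46/2.9749 ≈ 0.49078.
A₀ = A × 2^n = 58.2 × 2^0.49078 = 58.2 × 1.4052 ≈ 81.783 μg/mL.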